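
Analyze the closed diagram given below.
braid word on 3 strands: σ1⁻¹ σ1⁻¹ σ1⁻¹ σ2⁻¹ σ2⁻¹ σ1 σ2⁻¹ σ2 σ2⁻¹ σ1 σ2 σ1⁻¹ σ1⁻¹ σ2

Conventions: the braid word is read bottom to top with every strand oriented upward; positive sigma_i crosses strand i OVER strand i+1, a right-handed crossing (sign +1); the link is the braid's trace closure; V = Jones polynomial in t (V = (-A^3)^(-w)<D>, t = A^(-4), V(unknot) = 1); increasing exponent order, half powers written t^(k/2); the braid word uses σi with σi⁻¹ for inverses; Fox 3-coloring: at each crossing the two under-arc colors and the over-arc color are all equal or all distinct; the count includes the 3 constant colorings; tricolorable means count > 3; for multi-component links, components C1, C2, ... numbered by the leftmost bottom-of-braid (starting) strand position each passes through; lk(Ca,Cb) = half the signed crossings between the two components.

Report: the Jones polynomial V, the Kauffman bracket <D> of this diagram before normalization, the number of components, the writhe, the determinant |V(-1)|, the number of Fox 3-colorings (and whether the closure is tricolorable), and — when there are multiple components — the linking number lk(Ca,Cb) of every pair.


V = -t^-9 + 3t^-8 - 5t^-7 + 7t^-6 - 9t^-5 + 9t^-4 - 8t^-3 + 7t^-2 - 4t^-1 + 3 - t
<D> = -A^-16 + 3A^-12 - 4A^-8 + 7A^-4 - 8 + 9A^4 - 9A^8 + 7A^12 - 5A^16 + 3A^20 - A^24 (w = -4)
1 component over 14 crossings, w = -4
9 Fox colorings among 3^14, |V(-1)| = 57: tricolorable
why: the span of V is 10, forcing >= 10 crossings in any diagram


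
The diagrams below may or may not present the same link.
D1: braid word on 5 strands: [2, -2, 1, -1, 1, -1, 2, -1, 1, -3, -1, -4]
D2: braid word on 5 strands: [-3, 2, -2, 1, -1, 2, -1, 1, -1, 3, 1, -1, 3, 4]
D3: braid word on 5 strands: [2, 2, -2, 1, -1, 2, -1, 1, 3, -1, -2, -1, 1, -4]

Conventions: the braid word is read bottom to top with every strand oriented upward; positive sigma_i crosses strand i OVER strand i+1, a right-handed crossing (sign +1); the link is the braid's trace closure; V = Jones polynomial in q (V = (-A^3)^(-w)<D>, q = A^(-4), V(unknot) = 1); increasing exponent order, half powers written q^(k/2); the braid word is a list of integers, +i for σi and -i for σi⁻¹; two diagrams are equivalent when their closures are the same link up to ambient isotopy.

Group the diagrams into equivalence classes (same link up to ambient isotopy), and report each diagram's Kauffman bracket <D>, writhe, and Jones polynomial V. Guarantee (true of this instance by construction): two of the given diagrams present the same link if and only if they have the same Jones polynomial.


equivalence classes: {D1, D2, D3}
D1 (bracket A^-6; 12 crossings at w = -2): V = 1
D2 (bracket A^6; 14 crossings at w = +2): V = 1
V(D3) = 1  (w 0, c 14, <D> = 1)
observation: all 3 diagrams share one V(q), hence one class


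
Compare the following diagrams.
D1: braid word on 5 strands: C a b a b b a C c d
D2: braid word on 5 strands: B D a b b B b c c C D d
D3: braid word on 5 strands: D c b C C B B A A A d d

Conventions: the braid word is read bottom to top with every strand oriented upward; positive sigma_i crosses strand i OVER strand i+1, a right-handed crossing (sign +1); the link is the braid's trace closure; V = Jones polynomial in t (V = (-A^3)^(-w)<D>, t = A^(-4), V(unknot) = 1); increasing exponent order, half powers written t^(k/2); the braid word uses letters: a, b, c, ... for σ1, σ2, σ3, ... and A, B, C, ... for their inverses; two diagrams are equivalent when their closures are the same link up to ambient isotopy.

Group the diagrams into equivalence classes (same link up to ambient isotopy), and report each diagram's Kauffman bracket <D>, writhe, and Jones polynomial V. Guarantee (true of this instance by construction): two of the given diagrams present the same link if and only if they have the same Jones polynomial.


classes: {D1} | {D2} | {D3}
V(D1) = t^2 + t^4 - t^5 + t^6 - t^7  [10 crossings, <D> = -A^-10 + A^-6 - A^-2 + A^2 + A^10, w = +6]
V(D2) = 1  (w +2, c 12, <D> = A^6)
D3 (bracket A^-4 + 2A^4 - 2A^8 + A^12 - 2A^16 + A^20; 12 crossings at w = -4): V = t^-8 - 2t^-7 + t^-6 - 2t^-5 + 2t^-4 + t^-2
note: V(t) takes 3 values over 3 diagrams, fixing the grouping


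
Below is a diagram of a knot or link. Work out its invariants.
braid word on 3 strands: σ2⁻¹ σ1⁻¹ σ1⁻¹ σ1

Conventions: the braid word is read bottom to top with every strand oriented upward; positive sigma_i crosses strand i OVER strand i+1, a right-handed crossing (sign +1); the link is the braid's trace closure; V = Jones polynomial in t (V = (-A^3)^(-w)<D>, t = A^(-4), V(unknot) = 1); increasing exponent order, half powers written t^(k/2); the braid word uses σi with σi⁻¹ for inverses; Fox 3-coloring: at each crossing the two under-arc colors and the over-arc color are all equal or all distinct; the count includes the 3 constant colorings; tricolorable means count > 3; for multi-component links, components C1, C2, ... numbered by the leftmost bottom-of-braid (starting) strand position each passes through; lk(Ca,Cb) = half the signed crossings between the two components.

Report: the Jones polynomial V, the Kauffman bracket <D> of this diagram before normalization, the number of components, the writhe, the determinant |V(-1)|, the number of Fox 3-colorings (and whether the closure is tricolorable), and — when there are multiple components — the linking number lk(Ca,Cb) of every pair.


V = 1
<D> = A^-6 (w = -2)
1 component over 4 crossings, w = -2
3 Fox colorings among 3^4, |V(-1)| = 1: not tricolorable
why: w = -2 shifts under R1 moves; the (-A^3)^(2) factor cancels that in V


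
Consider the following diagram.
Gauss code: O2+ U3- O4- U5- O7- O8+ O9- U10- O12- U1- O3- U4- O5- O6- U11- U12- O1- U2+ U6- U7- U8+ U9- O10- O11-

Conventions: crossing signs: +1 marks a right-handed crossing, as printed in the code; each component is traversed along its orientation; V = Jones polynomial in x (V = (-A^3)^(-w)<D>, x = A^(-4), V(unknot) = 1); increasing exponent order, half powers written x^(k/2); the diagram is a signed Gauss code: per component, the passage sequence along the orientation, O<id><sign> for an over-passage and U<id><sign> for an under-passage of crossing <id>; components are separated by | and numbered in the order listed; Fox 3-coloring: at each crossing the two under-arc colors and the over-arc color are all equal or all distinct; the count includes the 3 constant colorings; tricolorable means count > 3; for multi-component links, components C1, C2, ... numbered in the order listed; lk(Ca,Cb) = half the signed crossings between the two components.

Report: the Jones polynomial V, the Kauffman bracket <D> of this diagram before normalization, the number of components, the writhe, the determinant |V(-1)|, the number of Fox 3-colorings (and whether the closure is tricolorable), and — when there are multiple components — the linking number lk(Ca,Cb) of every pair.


V = -x^-10 + x^-9 - x^-8 + x^-7 - x^-6 + x^-5 + x^-3
<D> = A^-12 + A^-4 - 1 + A^4 - A^8 + A^12 - A^16 (w = -8)
1 component over 12 crossings, w = -8
3 Fox colorings among 3^12, |V(-1)| = 7: not tricolorable
why: w = -8 shifts under R1 moves; the (-A^3)^(8) factor cancels that in V


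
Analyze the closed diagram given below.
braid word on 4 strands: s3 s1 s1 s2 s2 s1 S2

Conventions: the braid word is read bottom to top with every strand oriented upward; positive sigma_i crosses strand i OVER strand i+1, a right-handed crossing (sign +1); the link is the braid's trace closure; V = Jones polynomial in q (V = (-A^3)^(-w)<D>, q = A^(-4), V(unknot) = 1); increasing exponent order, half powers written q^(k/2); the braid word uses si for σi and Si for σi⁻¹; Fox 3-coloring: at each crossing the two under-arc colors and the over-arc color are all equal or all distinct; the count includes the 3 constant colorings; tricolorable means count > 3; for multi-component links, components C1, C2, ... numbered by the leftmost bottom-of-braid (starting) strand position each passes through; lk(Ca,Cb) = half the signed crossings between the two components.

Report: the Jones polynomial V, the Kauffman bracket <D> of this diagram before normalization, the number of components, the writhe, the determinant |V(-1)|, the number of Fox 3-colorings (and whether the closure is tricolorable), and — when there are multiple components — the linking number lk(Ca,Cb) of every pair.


V = q - q^2 + 2q^3 - q^4 + q^5 - q^6
<D> = A^-9 - A^-5 + A^-1 - 2A^3 + A^7 - A^11 (w = +5)
1 component over 7 crossings, w = +5
3 Fox colorings among 3^7, |V(-1)| = 7: not tricolorable
why: V spans 5 powers of q: at least 5 crossings in any diagram


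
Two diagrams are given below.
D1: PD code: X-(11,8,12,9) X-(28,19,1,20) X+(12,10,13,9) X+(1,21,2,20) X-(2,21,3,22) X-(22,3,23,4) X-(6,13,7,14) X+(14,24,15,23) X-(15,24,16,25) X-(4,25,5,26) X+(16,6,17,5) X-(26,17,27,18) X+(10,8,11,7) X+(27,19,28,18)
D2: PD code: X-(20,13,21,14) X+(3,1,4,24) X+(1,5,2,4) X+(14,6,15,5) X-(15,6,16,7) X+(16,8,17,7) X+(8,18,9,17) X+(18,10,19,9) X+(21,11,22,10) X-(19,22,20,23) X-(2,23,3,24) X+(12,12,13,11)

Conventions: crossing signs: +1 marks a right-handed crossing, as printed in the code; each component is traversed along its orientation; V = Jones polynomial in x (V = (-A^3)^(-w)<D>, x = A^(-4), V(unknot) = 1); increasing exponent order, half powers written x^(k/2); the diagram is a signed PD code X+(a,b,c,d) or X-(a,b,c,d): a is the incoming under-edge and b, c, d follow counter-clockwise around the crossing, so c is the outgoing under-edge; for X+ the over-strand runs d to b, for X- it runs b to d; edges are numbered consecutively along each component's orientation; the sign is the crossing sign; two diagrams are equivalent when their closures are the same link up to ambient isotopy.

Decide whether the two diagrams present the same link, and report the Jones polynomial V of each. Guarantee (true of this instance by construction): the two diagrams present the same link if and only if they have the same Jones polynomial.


equivalent: no
V(D1) = -x^-4 + x^-3 + x^-1  (w -2, c 14, <D> = A^-2 + A^6 - A^10)
D2 (bracket -A^-4 + 1 + A^8; 12 crossings at w = +4): V = x + x^3 - x^4
why: 2 classes among 2 diagrams; unequal V(x) rules out equality


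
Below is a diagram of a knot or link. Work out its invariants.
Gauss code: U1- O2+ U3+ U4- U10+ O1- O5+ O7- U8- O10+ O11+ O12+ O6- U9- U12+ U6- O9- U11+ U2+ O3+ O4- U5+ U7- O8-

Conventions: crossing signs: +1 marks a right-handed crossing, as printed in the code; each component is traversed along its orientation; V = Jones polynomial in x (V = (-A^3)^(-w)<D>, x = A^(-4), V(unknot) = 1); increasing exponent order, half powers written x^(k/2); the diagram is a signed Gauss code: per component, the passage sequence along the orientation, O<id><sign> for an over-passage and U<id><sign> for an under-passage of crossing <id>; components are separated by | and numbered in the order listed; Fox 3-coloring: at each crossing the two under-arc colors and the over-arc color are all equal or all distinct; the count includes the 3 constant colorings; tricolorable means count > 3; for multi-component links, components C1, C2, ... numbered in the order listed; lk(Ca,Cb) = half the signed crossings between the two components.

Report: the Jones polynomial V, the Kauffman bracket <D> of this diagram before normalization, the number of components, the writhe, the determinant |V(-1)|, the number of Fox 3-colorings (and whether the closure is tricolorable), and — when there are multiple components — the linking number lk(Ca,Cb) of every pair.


V = x^-2 - x^-1 + 1 - x + x^2
<D> = A^-8 - A^-4 + 1 - A^4 + A^8 (w = 0)
1 component over 12 crossings, w = 0
3 Fox colorings among 3^12, |V(-1)| = 5: not tricolorable
why: the span of V is 4, forcing >= 4 crossings in any diagram


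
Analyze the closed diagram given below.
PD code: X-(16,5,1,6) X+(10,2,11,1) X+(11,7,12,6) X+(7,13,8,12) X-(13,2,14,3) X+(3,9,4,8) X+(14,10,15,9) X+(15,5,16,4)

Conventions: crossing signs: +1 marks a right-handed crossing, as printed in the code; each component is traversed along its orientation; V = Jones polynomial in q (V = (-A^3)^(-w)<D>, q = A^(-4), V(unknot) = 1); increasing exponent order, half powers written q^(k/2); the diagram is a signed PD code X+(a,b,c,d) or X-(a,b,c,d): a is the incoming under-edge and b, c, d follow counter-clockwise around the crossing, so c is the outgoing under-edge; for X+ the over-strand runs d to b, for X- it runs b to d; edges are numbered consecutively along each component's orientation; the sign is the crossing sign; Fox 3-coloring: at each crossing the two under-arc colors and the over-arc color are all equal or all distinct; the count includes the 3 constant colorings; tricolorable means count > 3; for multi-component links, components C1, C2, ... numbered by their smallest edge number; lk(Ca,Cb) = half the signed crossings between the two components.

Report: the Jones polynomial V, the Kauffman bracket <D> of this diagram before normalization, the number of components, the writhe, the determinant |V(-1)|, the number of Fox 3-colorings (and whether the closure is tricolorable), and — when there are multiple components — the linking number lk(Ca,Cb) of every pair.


V(q) = q - q^2 + 2q^3 - q^4 + q^5 - q^6
bracket: -A^-12 + A^-8 - A^-4 + 2 - A^4 + A^8, w = +4
1 component, writhe +4, over 8 crossings
det 7, colorings 3 of 3^8 — not tricolorable
observation: the span of V is 5, forcing >= 5 crossings in any diagram


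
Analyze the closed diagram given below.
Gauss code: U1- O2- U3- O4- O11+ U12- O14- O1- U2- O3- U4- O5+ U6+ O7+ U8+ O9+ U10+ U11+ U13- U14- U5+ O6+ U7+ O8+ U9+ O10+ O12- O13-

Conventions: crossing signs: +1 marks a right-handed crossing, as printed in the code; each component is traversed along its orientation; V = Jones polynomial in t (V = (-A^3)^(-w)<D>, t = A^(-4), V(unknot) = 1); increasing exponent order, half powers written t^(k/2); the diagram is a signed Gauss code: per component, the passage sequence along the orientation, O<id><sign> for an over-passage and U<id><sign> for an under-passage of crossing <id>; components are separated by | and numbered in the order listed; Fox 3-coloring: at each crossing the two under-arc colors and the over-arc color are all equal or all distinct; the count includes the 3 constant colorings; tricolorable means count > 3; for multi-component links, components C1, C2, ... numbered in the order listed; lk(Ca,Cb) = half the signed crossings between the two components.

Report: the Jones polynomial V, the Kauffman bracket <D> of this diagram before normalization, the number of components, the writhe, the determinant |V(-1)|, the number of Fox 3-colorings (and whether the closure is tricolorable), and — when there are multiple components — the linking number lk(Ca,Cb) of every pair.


Jones polynomial: V(t) = -t^-5 + t^-4 - 2t^-3 + 3t^-2 - 3t^-1 + 5 - 3t + 3t^2 - 2t^3 + t^4 - t^5
<D> = -A^-20 + A^-16 - 2A^-12 + 3A^-8 - 3A^-4 + 5 - 3A^4 + 3A^8 - 2A^12 + A^16 - A^20; writhe 0
components 1, writhe 0 (14 crossings)
3-colorings: 3 of 3^14, det 25 — not tricolorable
note: |V(-1)| = 25: so not tricolorable, since 3 does not divide 25


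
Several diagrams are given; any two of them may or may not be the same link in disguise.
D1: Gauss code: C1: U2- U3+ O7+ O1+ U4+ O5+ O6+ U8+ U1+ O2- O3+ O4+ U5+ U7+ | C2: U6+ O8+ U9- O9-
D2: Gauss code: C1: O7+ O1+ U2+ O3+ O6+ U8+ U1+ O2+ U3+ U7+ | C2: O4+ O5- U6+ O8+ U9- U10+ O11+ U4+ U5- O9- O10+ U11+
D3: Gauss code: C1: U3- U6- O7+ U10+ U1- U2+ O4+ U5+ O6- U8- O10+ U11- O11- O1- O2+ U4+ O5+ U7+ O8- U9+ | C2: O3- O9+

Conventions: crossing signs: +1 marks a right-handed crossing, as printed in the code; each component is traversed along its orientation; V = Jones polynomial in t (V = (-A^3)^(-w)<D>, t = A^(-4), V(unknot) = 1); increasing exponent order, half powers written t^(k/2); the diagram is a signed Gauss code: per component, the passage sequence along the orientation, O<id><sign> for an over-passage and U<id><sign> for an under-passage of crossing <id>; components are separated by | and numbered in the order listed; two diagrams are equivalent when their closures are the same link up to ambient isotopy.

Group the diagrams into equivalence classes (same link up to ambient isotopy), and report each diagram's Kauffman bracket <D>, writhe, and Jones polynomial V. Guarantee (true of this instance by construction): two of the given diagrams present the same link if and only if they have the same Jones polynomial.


grouping into links: {D1, D2} | {D3}
V(D1) = -t^(3/2) - 2t^(7/2) + t^(9/2) - t^(11/2) + t^(13/2)  (w +5, c 9, <D> = -A^-11 + A^-7 - A^-3 + 2A + A^9)
V(D2) = -t^(3/2) - 2t^(7/2) + t^(9/2) - t^(11/2) + t^(13/2)  [11 crossings, <D> = -A^-5 + A^-1 - A^3 + 2A^7 + A^15, w = +7]
V(D3) = -t^(-3/2) - t^(1/2) + t^(9/2) - t^(11/2)  (w +1, c 11, <D> = A^-19 - A^-15 + A + A^9)
key observation: V(t) takes 2 values over 3 diagrams, fixing the grouping


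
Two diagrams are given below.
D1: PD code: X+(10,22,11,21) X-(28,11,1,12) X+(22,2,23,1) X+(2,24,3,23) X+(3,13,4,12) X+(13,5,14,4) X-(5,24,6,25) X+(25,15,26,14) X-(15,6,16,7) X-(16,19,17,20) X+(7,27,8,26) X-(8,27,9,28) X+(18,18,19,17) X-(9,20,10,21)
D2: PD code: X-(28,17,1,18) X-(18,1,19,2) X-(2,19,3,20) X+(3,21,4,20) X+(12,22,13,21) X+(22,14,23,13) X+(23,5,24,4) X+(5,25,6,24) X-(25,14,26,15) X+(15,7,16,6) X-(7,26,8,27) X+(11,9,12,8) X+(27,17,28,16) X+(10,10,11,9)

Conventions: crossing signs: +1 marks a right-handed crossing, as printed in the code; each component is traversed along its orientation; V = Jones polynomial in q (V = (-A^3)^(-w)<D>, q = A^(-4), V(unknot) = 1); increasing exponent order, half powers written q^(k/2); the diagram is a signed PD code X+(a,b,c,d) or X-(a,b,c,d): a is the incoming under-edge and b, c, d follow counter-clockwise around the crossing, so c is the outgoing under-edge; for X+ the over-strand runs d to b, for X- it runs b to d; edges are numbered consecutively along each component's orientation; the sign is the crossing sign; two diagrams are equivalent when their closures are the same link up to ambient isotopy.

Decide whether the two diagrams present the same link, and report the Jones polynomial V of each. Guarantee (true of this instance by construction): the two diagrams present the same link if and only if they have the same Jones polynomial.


same link: yes
V(D1) = q^-1 - 1 + 2q - 2q^2 + 2q^3 - 2q^4 + q^5  [14 crossings, <D> = A^-14 - 2A^-10 + 2A^-6 - 2A^-2 + 2A^2 - A^6 + A^10, w = +2]
D2 (bracket A^-8 - 2A^-4 + 2 - 2A^4 + 2A^8 - A^12 + A^16; 14 crossings at w = +4): V = q^-1 - 1 + 2q - 2q^2 + 2q^3 - 2q^4 + q^5
note: one V(q) for all 2 diagrams — one class (guaranteed)


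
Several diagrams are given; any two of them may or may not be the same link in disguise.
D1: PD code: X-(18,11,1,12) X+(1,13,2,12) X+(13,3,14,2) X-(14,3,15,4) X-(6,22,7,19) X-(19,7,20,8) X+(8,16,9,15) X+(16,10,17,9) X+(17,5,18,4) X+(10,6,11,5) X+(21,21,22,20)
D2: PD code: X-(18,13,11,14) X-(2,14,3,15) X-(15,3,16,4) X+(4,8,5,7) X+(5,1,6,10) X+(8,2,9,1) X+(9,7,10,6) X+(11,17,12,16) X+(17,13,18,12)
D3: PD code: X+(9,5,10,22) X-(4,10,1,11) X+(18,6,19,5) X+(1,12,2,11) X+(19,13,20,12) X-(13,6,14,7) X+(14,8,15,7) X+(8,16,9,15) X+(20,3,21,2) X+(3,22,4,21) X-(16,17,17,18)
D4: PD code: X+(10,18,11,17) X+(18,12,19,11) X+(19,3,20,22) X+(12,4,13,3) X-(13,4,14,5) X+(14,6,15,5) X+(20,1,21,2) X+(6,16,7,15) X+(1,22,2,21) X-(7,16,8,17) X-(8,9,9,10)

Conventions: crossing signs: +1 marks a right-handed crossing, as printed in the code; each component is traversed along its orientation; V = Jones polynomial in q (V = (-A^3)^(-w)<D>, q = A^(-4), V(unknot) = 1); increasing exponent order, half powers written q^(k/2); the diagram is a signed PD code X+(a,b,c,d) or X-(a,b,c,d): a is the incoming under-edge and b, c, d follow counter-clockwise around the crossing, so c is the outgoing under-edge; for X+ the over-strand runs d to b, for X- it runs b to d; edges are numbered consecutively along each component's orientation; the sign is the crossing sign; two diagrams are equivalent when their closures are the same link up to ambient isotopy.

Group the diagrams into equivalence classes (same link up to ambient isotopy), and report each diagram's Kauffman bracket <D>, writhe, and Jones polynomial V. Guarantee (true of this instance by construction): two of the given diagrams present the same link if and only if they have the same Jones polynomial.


equivalence classes: {D1, D2} | {D3, D4}
D1 (bracket -A^-5 + A^-1 - A^3 + 2A^7 + A^15; 11 crossings at w = +3): V = -q^(-3/2) - 2q^(1/2) + q^(3/2) - q^(5/2) + q^(7/2)
D2 (bracket -A^-5 + A^-1 - A^3 + 2A^7 + A^15; 9 crossings at w = +3): V = -q^(-3/2) - 2q^(1/2) + q^(3/2) - q^(5/2) + q^(7/2)
V(D3) = -q^(3/2) - 2q^(7/2) + q^(9/2) - q^(11/2) + q^(13/2)  [11 crossings, <D> = -A^-11 + A^-7 - A^-3 + 2A + A^9, w = +5]
D4 (bracket -A^-11 + A^-7 - A^-3 + 2A + A^9; 11 crossings at w = +5): V = -q^(3/2) - 2q^(7/2) + q^(9/2) - q^(11/2) + q^(13/2)
observation: 2 values of V(q) split the 4 diagrams


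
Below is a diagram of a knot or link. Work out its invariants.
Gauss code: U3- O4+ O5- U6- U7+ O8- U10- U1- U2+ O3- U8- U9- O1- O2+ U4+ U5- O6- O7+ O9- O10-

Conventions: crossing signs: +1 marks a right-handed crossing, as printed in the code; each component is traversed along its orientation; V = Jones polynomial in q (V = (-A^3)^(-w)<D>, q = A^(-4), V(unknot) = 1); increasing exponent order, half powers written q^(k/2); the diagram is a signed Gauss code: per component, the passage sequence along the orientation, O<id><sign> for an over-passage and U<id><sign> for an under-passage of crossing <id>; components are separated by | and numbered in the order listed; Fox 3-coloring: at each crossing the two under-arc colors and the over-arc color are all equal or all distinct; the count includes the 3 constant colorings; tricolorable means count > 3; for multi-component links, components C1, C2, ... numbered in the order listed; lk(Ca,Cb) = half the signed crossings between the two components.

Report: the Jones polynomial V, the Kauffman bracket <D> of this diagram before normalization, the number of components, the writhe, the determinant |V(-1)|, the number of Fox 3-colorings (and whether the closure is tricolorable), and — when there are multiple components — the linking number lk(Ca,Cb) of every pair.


V(q) = -q^-4 + q^-3 + q^-1
bracket: A^-8 + 1 - A^4, w = -4
1 component, writhe -4, over 10 crossings
det 3, colorings 9 of 3^10 — tricolorable
observation: |V(-1)| = 3: so tricolorable, since 3 divides 3


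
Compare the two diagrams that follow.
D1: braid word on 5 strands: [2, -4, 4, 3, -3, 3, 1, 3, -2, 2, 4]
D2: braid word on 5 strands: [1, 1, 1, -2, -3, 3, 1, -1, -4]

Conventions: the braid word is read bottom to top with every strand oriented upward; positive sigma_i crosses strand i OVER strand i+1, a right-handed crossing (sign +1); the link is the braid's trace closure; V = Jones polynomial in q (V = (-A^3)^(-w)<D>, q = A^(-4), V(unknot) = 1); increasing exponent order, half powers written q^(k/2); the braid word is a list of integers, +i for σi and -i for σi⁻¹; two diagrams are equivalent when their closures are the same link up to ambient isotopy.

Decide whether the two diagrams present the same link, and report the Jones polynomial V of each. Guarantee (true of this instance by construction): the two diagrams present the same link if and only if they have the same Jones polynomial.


equivalent: no
D1 (bracket A^5 + A^13; 11 crossings at w = +5): V = -q^(1/2) - q^(5/2)
D2 (bracket -A^-15 + A^-7 + A^-3 + A; 9 crossings at w = +1): V = -q^(1/2) - q^(3/2) - q^(5/2) + q^(9/2)
key observation: V(q) takes 2 values over 2 diagrams, fixing the grouping


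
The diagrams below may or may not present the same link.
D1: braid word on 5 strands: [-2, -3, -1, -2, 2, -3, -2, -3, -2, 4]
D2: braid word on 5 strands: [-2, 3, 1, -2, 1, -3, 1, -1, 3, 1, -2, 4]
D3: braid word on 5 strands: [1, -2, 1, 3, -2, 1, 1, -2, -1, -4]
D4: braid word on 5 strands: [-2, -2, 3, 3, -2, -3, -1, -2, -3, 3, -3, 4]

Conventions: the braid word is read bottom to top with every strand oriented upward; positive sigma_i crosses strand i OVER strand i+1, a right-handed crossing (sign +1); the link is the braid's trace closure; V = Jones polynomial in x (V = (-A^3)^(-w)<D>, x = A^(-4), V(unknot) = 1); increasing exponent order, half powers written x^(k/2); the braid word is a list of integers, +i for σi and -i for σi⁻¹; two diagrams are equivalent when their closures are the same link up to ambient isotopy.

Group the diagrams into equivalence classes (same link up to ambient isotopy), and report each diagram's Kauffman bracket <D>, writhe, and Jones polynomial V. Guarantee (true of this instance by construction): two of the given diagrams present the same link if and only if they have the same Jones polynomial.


classes: {D1} | {D2, D3} | {D4}
V(D1) = -x^-7 + x^-6 - x^-5 + x^-4 + x^-2  [10 crossings, <D> = A^-10 + A^-2 - A^2 + A^6 - A^10, w = -6]
V(D2) = -x^-3 + 2x^-2 - 2x^-1 + 3 - 2x + 2x^2 - x^3  (w +2, c 12, <D> = -A^-6 + 2A^-2 - 2A^2 + 3A^6 - 2A^10 + 2A^14 - A^18)
D3 (bracket -A^-12 + 2A^-8 - 2A^-4 + 3 - 2A^4 + 2A^8 - A^12; 10 crossings at w = 0): V = -x^-3 + 2x^-2 - 2x^-1 + 3 - 2x + 2x^2 - x^3
V(D4) = -x^-6 + x^-5 - x^-4 + 2x^-3 - x^-2 + x^-1  (w -4, c 12, <D> = A^-8 - A^-4 + 2 - A^4 + A^8 - A^12)
note: comparing 4 Jones polynomials yields 3 groups


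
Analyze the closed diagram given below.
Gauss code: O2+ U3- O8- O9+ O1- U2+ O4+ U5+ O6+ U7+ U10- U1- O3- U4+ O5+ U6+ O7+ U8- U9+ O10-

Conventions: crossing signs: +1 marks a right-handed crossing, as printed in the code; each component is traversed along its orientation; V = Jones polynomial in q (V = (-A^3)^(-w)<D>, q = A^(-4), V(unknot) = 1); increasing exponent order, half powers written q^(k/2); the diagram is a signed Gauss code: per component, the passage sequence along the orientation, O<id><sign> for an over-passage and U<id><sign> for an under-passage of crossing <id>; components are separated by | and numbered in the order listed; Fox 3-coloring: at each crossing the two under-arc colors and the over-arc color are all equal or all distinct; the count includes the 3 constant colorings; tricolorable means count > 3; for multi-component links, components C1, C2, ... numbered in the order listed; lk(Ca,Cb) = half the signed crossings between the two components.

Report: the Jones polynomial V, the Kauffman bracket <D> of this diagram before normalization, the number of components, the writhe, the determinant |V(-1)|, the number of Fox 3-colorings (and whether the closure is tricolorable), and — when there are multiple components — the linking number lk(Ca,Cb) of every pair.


Jones polynomial: V(q) = q^-1 - 1 + 2q - 2q^2 + 2q^3 - 2q^4 + q^5
<D> = A^-14 - 2A^-10 + 2A^-6 - 2A^-2 + 2A^2 - A^6 + A^10; writhe +2
components 1, writhe +2 (10 crossings)
3-colorings: 3 of 3^10, det 11 — not tricolorable
note: |V(-1)| = 11: so not tricolorable, since 3 does not divide 11


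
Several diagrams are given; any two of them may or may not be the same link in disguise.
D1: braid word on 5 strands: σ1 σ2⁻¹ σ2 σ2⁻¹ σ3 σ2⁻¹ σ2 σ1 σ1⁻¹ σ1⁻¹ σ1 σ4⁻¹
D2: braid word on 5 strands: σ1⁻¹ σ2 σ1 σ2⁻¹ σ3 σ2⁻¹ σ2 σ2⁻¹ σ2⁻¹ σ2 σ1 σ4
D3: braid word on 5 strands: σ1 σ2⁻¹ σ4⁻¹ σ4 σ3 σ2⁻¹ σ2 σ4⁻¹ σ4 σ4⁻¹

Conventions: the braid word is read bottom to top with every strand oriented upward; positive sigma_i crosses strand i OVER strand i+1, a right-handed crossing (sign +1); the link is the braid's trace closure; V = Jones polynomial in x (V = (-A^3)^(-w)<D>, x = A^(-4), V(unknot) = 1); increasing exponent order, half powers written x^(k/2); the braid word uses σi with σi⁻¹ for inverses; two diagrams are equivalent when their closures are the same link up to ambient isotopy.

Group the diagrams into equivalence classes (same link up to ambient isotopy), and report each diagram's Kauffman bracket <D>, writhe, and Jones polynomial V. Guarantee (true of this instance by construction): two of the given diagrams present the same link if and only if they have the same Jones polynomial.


equivalence classes: {D1, D2, D3}
D1 (bracket 1; 12 crossings at w = 0): V = 1
D2 (bracket A^6; 12 crossings at w = +2): V = 1
D3 (bracket 1; 10 crossings at w = 0): V = 1
key observation: one V(x) for all 3 diagrams — one class (guaranteed)


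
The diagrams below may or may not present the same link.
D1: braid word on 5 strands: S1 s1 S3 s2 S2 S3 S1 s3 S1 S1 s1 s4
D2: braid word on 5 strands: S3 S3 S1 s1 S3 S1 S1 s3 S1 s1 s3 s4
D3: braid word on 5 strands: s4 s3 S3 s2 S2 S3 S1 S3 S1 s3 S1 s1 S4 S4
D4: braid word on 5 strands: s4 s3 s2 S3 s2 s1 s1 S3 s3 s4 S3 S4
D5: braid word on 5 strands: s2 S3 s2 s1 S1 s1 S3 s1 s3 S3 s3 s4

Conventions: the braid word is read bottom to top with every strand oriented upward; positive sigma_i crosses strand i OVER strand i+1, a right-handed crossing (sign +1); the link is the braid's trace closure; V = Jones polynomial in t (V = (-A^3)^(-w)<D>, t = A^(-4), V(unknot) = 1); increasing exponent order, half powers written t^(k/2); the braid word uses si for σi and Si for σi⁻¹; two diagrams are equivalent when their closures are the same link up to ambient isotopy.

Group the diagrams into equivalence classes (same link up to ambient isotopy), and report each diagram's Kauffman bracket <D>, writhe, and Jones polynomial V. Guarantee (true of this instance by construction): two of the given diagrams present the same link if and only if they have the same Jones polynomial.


equivalence classes: {D1, D2, D3} | {D4, D5}
D1 (bracket A^-6 + A^-2 + A^2 + A^6; 12 crossings at w = -2): V = t^-3 + t^-2 + t^-1 + 1
V(D2) = t^-3 + t^-2 + t^-1 + 1  [12 crossings, <D> = A^-6 + A^-2 + A^2 + A^6, w = -2]
V(D3) = t^-3 + t^-2 + t^-1 + 1  (w -4, c 14, <D> = A^-12 + A^-8 + A^-4 + 1)
D4 (bracket A^-8 + 2 + A^8; 12 crossings at w = +4): V = t + 2t^3 + t^5
V(D5) = t + 2t^3 + t^5  [12 crossings, <D> = A^-8 + 2 + A^8, w = +4]
observation: comparing 5 Jones polynomials yields 2 groups


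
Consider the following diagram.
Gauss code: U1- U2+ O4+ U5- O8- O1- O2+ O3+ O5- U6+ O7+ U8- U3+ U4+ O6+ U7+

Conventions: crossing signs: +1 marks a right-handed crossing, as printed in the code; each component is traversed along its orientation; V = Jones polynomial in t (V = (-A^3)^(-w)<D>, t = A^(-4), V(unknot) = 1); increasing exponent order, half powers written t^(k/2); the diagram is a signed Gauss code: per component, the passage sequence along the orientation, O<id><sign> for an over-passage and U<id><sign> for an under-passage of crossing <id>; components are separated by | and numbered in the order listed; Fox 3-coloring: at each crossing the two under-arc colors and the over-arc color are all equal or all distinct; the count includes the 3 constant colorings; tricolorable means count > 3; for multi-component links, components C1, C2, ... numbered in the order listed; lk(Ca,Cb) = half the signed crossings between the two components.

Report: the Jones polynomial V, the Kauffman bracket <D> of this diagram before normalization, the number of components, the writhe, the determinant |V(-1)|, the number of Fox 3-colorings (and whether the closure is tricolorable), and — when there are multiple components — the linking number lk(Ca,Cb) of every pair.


V = t + t^3 - t^4
<D> = -A^-10 + A^-6 + A^2 (w = +2)
1 component over 8 crossings, w = +2
9 Fox colorings among 3^8, |V(-1)| = 3: tricolorable
why: w = +2 (over 8 crossings) is diagram-only; (-A^3)^(-2) removes it from V


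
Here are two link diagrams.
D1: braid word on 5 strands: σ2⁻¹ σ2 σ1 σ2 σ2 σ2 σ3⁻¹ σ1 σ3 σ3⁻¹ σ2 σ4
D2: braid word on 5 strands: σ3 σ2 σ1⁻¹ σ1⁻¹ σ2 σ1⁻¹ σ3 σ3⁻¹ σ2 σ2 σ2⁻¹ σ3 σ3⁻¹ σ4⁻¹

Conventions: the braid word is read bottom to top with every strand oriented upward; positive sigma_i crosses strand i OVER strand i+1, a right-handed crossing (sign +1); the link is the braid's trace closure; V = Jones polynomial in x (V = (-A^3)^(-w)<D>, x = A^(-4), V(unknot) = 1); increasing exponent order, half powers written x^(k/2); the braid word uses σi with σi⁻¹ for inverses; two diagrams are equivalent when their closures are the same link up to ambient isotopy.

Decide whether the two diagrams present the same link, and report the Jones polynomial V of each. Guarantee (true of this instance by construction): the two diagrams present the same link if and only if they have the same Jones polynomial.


equivalent: no
D1 (bracket -A^-10 + A^-6 - A^-2 + A^2 + A^10; 12 crossings at w = +6): V = x^2 + x^4 - x^5 + x^6 - x^7
V(D2) = -x^-3 + 2x^-2 - 2x^-1 + 3 - 2x + 2x^2 - x^3  [14 crossings, <D> = -A^-12 + 2A^-8 - 2A^-4 + 3 - 2A^4 + 2A^8 - A^12, w = 0]
observation: V(x) takes 2 values over 2 diagrams, fixing the grouping


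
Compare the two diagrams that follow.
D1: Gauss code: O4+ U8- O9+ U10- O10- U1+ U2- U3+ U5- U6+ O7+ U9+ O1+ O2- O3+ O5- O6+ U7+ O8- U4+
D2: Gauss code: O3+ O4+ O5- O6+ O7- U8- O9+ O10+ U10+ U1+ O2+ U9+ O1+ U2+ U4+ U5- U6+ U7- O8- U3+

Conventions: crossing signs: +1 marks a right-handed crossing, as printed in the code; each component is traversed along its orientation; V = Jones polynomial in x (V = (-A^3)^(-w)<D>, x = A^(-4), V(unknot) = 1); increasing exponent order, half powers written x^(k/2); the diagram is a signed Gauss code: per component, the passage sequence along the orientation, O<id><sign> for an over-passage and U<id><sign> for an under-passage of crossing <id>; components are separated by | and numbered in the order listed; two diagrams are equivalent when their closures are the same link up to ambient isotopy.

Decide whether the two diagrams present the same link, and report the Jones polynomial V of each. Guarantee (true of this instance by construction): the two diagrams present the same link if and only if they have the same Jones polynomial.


equivalent: yes
D1 (bracket -A^-10 + A^-6 + A^2; 10 crossings at w = +2): V = x + x^3 - x^4
D2 (bracket -A^-4 + 1 + A^8; 10 crossings at w = +4): V = x + x^3 - x^4
key observation: Reidemeister moves carry D1 (10 crossings) to D2 (10)


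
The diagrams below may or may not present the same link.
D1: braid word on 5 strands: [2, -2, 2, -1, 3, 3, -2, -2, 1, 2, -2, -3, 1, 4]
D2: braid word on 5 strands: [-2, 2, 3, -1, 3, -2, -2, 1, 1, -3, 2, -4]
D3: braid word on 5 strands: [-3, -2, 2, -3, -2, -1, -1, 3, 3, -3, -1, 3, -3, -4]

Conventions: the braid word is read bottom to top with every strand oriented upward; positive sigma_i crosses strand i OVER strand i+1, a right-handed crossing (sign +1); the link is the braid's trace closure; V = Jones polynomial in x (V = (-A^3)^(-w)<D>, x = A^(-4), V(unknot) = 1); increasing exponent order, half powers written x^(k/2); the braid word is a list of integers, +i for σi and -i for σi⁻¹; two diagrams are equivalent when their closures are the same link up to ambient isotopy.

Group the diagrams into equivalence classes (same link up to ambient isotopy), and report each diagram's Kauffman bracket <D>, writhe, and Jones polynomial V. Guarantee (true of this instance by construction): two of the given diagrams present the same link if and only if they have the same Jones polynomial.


equivalence classes: {D1, D2} | {D3}
D1 (bracket A^-10 - A^-6 + A^-2 - 2A^2 + 2A^6 - A^10 + A^14; 14 crossings at w = +2): V = x^-2 - x^-1 + 2 - 2x + x^2 - x^3 + x^4
V(D2) = x^-2 - x^-1 + 2 - 2x + x^2 - x^3 + x^4  [12 crossings, <D> = A^-16 - A^-12 + A^-8 - 2A^-4 + 2 - A^4 + A^8, w = 0]
V(D3) = -x^-4 + x^-3 + x^-1  (w -6, c 14, <D> = A^-14 + A^-6 - A^-2)
observation: V(x) takes 2 values over 3 diagrams, fixing the grouping


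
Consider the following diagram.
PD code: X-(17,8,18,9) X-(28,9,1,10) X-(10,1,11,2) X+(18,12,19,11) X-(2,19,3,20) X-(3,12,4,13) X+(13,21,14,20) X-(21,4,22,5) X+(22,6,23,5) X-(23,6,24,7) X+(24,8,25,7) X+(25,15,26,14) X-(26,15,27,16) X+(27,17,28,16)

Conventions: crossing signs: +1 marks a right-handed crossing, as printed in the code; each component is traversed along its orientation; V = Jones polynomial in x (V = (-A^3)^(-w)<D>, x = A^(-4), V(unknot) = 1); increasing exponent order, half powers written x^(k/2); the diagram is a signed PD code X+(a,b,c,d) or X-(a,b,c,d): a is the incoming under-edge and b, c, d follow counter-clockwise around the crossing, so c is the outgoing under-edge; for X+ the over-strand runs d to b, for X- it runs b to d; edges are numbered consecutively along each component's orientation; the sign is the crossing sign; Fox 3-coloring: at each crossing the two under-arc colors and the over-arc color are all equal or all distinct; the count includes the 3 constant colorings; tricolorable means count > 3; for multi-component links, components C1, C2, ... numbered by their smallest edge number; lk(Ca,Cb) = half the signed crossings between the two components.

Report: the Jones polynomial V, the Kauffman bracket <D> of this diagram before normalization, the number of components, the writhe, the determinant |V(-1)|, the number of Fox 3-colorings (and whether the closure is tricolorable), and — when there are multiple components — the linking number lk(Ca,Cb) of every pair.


V(x) = -x^-5 + x^-4 - x^-3 + 2x^-2 - x^-1 + 2 - x
bracket: -A^-10 + 2A^-6 - A^-2 + 2A^2 - A^6 + A^10 - A^14, w = -2
1 component, writhe -2, over 14 crossings
det 9, colorings 9 of 3^14 — tricolorable
observation: V spans 6 powers of x: at least 6 crossings in any diagram


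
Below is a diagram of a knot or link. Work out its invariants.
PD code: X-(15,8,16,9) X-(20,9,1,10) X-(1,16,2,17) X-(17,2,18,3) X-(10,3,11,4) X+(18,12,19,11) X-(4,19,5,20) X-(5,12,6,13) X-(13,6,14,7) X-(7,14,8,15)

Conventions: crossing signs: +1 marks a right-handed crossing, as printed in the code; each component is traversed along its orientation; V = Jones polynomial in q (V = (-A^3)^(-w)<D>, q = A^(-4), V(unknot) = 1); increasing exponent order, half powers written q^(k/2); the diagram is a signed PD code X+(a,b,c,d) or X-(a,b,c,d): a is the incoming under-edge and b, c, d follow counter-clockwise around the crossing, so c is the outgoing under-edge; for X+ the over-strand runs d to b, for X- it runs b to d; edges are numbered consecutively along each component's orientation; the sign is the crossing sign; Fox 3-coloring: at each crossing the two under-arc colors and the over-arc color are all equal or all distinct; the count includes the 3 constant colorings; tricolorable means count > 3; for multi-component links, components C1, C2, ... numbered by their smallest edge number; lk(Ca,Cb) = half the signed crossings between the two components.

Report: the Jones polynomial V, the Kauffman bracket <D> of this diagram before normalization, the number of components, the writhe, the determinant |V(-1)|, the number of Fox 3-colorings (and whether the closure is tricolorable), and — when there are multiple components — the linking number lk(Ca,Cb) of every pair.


Jones polynomial: V(q) = -q^-8 + q^-5 + q^-3
<D> = A^-12 + A^-4 - A^8; writhe -8
components 1, writhe -8 (10 crossings)
3-colorings: 9 of 3^10, det 3 — tricolorable
note: |V(-1)| = 3: so tricolorable, since 3 divides 3


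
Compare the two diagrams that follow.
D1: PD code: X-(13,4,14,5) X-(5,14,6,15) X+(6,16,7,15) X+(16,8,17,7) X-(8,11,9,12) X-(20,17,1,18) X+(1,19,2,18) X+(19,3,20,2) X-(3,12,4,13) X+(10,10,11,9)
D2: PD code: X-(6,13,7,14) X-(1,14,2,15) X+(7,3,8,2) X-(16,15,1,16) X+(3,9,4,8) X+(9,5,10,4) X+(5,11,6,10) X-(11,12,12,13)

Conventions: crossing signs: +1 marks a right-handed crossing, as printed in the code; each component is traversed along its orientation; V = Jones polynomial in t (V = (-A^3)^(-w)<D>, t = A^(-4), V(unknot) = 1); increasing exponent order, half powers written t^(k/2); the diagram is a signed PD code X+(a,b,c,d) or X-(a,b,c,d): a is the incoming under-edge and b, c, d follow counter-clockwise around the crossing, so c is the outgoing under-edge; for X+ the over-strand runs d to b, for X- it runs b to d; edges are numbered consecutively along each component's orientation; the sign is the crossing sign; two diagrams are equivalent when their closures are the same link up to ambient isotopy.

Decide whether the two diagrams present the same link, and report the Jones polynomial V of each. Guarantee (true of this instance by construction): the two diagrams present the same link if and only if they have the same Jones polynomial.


same link: no
V(D1) = 1  [10 crossings, <D> = 1, w = 0]
D2 (bracket -A^-16 + A^-12 + A^-4; 8 crossings at w = 0): V = t + t^3 - t^4
note: 2 values of V(t) split the 2 diagrams
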